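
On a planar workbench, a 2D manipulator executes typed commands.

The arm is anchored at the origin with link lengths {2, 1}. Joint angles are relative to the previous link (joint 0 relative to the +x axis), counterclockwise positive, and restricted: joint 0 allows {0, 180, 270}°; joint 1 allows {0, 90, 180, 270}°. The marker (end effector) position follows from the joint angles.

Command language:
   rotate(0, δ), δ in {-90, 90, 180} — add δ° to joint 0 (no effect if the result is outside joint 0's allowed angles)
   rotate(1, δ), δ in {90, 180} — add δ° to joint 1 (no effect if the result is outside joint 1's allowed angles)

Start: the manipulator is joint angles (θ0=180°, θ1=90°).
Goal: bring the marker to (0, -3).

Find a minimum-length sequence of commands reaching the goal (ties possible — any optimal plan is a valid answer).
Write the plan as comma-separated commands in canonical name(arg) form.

start: joint angles (θ0=180°, θ1=90°)
step 1 (rotate(1, 90)): joint angles (θ0=180°, θ1=180°)
step 2 (rotate(1, 180)): joint angles (θ0=180°, θ1=0°)
step 3 (rotate(0, 90)): joint angles (θ0=270°, θ1=0°)
no 2-step plan works, so 3 is optimal.

rotate(1, 90), rotate(1, 180), rotate(0, 90)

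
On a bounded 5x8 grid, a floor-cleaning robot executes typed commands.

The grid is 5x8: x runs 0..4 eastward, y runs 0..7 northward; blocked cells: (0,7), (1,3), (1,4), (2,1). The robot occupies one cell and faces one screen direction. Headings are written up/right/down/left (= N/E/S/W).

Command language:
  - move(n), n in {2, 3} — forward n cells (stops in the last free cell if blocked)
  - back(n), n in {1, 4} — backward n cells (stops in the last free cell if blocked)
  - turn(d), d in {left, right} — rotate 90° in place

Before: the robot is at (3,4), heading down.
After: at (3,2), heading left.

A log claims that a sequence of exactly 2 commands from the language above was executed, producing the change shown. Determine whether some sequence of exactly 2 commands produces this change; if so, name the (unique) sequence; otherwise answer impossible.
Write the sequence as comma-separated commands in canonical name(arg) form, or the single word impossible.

key: running turn(right) before move(2) would end elsewhere — order is forced
t0: at (3,4), heading down
t=1 move(2) ⇒ at (3,2), heading down
t=2 turn(right) ⇒ at (3,2), heading left
no rival 2-sequence matches.

move(2), turn(right)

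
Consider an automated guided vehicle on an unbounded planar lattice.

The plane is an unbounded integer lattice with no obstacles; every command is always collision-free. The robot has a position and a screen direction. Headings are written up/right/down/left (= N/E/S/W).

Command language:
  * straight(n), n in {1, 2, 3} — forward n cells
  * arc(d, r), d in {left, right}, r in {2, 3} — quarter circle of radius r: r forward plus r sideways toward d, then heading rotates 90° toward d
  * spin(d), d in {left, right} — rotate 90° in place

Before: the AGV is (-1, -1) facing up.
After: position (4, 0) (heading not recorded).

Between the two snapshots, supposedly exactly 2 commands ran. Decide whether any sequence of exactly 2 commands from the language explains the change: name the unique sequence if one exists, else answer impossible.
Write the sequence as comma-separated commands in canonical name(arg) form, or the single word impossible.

key: running arc(right, 2) before arc(right, 3) would end elsewhere — order is forced
from: (-1, -1) facing up
1. arc(right, 3) → (2, 2) facing right
2. arc(right, 2) → (4, 0) facing down
uniquely the one of 81 2-step routes that fits.

arc(right, 3), arc(right, 2)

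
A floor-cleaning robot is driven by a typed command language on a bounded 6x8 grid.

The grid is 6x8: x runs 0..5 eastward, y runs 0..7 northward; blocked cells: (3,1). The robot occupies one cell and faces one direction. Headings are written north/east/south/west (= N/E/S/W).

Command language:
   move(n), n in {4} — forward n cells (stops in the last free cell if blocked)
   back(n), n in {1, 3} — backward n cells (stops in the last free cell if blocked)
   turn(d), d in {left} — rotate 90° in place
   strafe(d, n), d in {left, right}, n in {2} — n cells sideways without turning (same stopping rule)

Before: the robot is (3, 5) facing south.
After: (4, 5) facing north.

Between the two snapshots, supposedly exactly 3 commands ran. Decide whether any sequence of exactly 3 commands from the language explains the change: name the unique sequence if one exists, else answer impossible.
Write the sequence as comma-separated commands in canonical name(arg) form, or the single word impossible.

all 216 sequences checked — none match.

impossible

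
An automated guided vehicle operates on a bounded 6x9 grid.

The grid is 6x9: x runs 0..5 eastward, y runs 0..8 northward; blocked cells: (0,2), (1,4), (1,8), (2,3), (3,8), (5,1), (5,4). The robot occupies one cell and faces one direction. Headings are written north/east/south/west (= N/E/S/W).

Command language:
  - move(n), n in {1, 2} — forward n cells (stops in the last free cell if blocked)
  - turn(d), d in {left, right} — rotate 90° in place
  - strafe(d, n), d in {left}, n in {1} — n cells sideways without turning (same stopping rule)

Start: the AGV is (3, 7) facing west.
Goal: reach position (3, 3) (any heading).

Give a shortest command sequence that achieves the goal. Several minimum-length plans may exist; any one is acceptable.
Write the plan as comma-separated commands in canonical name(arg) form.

t0: (3, 7) facing west
[1] after turn(left): (3, 7) facing south
[2] after move(2): (3, 5) facing south
[3] after move(2): (3, 3) facing south
shorter routes all fall short; 3 is best.

turn(left), move(2), move(2)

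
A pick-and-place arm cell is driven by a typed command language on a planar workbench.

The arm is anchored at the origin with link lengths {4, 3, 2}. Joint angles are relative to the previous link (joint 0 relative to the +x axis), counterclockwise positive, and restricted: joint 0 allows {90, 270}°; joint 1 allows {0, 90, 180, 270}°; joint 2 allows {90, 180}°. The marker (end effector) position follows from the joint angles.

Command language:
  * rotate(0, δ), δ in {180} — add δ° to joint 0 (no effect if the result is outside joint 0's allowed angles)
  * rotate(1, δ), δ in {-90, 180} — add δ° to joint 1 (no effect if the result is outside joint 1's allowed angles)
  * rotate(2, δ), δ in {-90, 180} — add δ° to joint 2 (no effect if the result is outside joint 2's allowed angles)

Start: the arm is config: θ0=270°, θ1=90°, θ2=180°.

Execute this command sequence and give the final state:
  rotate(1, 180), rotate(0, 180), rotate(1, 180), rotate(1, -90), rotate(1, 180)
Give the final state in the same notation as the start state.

begin: config: θ0=270°, θ1=90°, θ2=180°
1. rotate(1, 180) → config: θ0=270°, θ1=270°, θ2=180°
2. rotate(0, 180) → config: θ0=90°, θ1=270°, θ2=180°
3. rotate(1, 180) → config: θ0=90°, θ1=90°, θ2=180°
4. rotate(1, -90) → config: θ0=90°, θ1=0°, θ2=180°
5. rotate(1, 180) → config: θ0=90°, θ1=180°, θ2=180°

config: θ0=90°, θ1=180°, θ2=180°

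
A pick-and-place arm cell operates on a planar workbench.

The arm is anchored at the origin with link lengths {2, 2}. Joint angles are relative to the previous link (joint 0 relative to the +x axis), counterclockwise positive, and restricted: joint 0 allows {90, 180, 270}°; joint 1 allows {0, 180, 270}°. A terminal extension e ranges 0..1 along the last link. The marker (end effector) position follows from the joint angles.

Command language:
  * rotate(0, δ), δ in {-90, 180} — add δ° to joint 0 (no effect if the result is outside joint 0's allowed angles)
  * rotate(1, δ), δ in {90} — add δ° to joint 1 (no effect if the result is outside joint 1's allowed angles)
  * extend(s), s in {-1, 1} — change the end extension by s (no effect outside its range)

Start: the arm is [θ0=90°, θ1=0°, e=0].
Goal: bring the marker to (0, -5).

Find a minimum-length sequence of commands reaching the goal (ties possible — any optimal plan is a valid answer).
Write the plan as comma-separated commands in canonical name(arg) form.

t0: [θ0=90°, θ1=0°, e=0]
1. extend(1) → [θ0=90°, θ1=0°, e=1]
2. rotate(0, 180) → [θ0=270°, θ1=0°, e=1]
nothing shorter than 2 reaches the goal.

extend(1), rotate(0, 180)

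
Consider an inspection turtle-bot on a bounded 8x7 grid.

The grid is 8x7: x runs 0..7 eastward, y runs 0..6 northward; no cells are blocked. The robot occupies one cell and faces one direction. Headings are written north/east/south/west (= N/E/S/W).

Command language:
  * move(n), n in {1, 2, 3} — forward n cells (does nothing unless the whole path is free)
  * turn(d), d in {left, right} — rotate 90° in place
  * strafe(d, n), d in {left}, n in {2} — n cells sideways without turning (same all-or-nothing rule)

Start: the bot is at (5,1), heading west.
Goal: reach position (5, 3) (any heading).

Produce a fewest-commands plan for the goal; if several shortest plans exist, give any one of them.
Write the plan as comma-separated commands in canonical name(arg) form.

begin: at (5,1), heading west
1. turn(right) → at (5,1), heading north
2. move(2) → at (5,3), heading north
nothing shorter than 2 reaches the goal.

turn(right), move(2)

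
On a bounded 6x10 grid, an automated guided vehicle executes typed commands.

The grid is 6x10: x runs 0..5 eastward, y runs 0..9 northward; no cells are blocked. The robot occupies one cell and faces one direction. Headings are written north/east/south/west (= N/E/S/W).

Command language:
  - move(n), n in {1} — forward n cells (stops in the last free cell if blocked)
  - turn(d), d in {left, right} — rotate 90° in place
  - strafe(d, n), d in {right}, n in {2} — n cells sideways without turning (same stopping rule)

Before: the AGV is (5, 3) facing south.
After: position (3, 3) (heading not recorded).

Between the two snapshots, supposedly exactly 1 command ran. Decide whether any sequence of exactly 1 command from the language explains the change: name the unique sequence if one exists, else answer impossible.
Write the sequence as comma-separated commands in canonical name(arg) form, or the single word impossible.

strafe(right, 2)

begin: (5, 3) facing south
[1] after strafe(right, 2): (3, 3) facing south
uniquely the one of 4 1-step routes that fits.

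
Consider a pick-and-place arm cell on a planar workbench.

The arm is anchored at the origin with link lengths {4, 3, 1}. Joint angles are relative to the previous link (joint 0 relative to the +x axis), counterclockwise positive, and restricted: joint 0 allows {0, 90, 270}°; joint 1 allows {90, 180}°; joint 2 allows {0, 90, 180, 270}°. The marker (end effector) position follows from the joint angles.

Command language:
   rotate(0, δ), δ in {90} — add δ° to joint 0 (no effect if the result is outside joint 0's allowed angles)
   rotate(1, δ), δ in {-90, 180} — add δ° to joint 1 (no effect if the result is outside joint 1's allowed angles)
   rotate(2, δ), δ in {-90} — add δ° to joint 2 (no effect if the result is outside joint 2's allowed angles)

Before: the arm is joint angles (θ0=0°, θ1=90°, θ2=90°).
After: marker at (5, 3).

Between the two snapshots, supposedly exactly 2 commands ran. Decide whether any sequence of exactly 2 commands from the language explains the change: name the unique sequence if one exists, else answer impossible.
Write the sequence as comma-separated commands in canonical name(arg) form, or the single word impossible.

from: joint angles (θ0=0°, θ1=90°, θ2=90°)
[1] after rotate(2, -90): joint angles (θ0=0°, θ1=90°, θ2=0°)
[2] after rotate(2, -90): joint angles (θ0=0°, θ1=90°, θ2=270°)
all 16 alternatives checked — unique.

rotate(2, -90), rotate(2, -90)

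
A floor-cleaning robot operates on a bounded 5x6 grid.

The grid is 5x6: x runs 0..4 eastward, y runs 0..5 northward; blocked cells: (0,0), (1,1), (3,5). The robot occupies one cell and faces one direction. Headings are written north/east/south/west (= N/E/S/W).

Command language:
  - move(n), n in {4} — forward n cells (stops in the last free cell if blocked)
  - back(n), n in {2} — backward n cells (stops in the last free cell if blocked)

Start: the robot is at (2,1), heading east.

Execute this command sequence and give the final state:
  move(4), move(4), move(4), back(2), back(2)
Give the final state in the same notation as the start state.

at (2,1), heading east

from: at (2,1), heading east
1. move(4) → at (4,1), heading east
2. move(4) → at (4,1), heading east
3. move(4) → at (4,1), heading east
4. back(2) → at (2,1), heading east
5. back(2) → at (2,1), heading east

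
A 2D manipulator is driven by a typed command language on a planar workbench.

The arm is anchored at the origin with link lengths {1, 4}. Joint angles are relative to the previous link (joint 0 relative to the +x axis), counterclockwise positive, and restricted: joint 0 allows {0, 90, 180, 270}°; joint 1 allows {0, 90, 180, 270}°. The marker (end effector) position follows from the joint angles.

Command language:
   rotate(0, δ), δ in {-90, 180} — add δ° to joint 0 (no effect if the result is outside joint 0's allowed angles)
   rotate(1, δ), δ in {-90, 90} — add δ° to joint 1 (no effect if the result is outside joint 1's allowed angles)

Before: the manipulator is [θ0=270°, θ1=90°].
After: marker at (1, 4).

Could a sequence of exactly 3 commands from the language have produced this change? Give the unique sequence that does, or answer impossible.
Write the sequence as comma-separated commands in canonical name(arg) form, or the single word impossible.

initial: [θ0=270°, θ1=90°]
[1] after rotate(0, -90): [θ0=180°, θ1=90°]
[2] after rotate(0, -90): [θ0=90°, θ1=90°]
[3] after rotate(0, -90): [θ0=0°, θ1=90°]
uniquely the one of 64 3-step routes that fits.

rotate(0, -90), rotate(0, -90), rotate(0, -90)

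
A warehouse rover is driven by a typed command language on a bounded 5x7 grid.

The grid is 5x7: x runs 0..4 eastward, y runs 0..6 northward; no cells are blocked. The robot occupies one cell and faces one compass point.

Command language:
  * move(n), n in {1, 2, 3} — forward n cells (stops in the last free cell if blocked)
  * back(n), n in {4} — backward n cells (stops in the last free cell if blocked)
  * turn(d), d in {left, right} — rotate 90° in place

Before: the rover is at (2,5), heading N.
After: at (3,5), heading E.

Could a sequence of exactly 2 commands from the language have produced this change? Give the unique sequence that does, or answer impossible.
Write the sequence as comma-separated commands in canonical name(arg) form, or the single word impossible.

turn(right), move(1)

key: running move(1) before turn(right) would end elsewhere — order is forced
initial: at (2,5), heading N
1. turn(right) → at (2,5), heading E
2. move(1) → at (3,5), heading E
all 36 alternatives checked — unique.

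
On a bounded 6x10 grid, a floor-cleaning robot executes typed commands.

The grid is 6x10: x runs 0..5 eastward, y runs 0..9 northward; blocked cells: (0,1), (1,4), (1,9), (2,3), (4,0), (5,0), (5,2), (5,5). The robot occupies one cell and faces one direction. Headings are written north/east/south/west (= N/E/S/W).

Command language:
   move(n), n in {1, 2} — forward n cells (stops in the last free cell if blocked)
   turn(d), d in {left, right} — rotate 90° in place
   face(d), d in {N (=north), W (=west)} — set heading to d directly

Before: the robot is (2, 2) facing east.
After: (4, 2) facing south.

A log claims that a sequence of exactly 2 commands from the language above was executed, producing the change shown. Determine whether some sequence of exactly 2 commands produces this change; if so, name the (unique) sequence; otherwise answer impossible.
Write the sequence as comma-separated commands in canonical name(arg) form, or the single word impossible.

move(2), turn(right)

key: position moved to (4,2) AND the heading swung to S — translation plus rotation needed
start: (2, 2) facing east
[1] after move(2): (4, 2) facing east
[2] after turn(right): (4, 2) facing south
uniquely the one of 36 2-step routes that fits.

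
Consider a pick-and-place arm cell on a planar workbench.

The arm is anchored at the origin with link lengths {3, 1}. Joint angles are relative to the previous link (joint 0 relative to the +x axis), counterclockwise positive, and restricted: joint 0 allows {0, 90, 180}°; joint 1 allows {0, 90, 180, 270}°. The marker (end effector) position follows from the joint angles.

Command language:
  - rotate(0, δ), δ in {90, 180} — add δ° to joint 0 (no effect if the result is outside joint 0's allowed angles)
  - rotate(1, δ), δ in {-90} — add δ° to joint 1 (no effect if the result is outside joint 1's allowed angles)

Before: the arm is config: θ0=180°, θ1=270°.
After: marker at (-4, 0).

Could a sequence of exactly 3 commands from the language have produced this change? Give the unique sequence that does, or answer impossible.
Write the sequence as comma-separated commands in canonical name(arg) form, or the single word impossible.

rotate(1, -90), rotate(1, -90), rotate(1, -90)

start: config: θ0=180°, θ1=270°
[1] after rotate(1, -90): config: θ0=180°, θ1=180°
[2] after rotate(1, -90): config: θ0=180°, θ1=90°
[3] after rotate(1, -90): config: θ0=180°, θ1=0°
uniquely the one of 27 3-step routes that fits.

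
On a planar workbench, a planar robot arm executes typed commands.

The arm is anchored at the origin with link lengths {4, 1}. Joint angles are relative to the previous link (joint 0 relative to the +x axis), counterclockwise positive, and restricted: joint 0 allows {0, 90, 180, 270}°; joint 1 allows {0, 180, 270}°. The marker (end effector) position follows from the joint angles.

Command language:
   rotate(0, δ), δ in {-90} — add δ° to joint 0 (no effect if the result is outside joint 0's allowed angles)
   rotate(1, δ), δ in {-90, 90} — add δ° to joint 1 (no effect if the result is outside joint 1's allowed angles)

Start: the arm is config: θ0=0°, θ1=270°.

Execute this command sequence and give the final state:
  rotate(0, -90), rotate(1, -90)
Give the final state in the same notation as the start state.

t0: config: θ0=0°, θ1=270°
t=1 rotate(0, -90) ⇒ config: θ0=270°, θ1=270°
t=2 rotate(1, -90) ⇒ config: θ0=270°, θ1=180°

config: θ0=270°, θ1=180°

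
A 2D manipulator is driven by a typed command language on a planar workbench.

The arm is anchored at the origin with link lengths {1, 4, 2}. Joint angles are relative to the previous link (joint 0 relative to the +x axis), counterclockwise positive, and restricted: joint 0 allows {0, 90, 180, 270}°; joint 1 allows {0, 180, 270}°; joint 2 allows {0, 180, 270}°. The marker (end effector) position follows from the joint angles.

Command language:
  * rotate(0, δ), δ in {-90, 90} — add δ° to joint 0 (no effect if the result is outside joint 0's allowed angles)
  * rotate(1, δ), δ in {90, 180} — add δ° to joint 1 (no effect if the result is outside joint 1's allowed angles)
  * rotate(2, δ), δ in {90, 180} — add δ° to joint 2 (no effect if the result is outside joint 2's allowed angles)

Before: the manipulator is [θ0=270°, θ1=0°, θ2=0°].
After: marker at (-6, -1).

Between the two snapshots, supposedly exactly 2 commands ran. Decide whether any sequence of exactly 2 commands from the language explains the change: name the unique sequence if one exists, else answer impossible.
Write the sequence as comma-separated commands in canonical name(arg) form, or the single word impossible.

key: running rotate(1, 90) before rotate(1, 180) would end elsewhere — order is forced
begin: [θ0=270°, θ1=0°, θ2=0°]
t=1 rotate(1, 180) ⇒ [θ0=270°, θ1=180°, θ2=0°]
t=2 rotate(1, 90) ⇒ [θ0=270°, θ1=270°, θ2=0°]
no other 2-command option fits: unique.

rotate(1, 180), rotate(1, 90)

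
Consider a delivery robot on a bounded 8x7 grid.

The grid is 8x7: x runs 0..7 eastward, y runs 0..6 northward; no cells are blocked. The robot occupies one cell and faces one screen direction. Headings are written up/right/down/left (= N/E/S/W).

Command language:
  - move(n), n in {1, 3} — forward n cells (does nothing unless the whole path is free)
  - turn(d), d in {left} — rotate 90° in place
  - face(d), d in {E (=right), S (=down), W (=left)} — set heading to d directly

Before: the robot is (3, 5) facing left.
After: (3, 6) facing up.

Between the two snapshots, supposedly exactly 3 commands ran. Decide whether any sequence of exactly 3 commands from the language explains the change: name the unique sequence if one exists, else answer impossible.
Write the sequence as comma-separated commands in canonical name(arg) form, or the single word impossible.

face(E), turn(left), move(1)

key: cell and facing (now N) both changed — the 3 commands mix motion and turning
t0: (3, 5) facing left
1. face(E) → (3, 5) facing right
2. turn(left) → (3, 5) facing up
3. move(1) → (3, 6) facing up
uniquely the one of 216 3-step routes that fits.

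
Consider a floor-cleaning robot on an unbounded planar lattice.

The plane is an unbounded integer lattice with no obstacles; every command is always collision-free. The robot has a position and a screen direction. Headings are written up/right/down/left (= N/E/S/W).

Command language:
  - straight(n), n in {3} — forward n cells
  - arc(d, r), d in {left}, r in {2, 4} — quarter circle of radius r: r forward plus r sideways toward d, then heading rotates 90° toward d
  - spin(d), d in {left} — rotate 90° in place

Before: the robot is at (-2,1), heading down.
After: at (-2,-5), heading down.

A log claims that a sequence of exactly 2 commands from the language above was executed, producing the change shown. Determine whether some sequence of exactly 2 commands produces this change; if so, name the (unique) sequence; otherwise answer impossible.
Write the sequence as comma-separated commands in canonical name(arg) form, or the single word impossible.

key: heading stays S — no command in the sequence turns
from: at (-2,1), heading down
step 1 (straight(3)): at (-2,-2), heading down
step 2 (straight(3)): at (-2,-5), heading down
uniquely the one of 16 2-step routes that fits.

straight(3), straight(3)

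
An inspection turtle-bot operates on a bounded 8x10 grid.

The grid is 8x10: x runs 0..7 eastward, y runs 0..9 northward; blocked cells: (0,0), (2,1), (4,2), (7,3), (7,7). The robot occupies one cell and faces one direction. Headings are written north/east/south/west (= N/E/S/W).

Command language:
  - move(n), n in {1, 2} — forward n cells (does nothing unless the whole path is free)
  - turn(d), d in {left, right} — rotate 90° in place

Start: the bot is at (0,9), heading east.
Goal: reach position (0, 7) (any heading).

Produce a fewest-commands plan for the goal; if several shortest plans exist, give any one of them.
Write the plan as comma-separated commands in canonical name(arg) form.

turn(right), move(2)

start: at (0,9), heading east
step 1 (turn(right)): at (0,9), heading south
step 2 (move(2)): at (0,7), heading south
nothing shorter than 2 reaches the goal.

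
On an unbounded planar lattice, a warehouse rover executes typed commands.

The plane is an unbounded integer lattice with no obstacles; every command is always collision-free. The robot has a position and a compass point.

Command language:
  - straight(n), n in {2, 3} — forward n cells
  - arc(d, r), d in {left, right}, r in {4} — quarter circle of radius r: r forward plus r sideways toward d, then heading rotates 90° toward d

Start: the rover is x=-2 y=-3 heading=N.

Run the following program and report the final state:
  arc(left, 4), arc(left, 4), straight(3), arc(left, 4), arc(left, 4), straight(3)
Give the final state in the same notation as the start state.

x=-2 y=-3 heading=N

begin: x=-2 y=-3 heading=N
step 1 (arc(left, 4)): x=-6 y=1 heading=W
step 2 (arc(left, 4)): x=-10 y=-3 heading=S
step 3 (straight(3)): x=-10 y=-6 heading=S
step 4 (arc(left, 4)): x=-6 y=-10 heading=E
step 5 (arc(left, 4)): x=-2 y=-6 heading=N
step 6 (straight(3)): x=-2 y=-3 heading=N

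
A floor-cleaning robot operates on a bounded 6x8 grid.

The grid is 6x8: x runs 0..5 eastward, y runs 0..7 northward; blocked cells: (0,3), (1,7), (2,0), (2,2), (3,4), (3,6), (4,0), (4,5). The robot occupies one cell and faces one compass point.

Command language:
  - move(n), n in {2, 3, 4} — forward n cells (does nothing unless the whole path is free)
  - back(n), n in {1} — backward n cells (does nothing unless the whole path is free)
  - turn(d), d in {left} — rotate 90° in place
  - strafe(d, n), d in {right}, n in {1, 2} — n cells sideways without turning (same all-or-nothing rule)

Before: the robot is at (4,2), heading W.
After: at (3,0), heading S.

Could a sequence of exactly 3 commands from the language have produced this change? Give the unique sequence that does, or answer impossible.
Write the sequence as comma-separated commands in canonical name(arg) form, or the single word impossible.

turn(left), strafe(right, 1), move(2)

key: cell and facing (now S) both changed — the 3 commands mix motion and turning
initial: at (4,2), heading W
t=1 turn(left) ⇒ at (4,2), heading S
t=2 strafe(right, 1) ⇒ at (3,2), heading S
t=3 move(2) ⇒ at (3,0), heading S
no rival 3-sequence matches.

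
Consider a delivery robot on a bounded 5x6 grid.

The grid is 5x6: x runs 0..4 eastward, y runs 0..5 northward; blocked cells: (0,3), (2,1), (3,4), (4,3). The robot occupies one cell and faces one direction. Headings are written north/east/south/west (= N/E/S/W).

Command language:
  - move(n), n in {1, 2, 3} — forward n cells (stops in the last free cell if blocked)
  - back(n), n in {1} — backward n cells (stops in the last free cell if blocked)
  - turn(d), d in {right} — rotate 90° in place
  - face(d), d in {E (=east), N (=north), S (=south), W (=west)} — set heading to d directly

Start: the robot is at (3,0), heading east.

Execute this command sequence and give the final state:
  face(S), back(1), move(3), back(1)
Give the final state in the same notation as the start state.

at (3,1), heading south

t0: at (3,0), heading east
1. face(S) → at (3,0), heading south
2. back(1) → at (3,1), heading south
3. move(3) → at (3,0), heading south
4. back(1) → at (3,1), heading south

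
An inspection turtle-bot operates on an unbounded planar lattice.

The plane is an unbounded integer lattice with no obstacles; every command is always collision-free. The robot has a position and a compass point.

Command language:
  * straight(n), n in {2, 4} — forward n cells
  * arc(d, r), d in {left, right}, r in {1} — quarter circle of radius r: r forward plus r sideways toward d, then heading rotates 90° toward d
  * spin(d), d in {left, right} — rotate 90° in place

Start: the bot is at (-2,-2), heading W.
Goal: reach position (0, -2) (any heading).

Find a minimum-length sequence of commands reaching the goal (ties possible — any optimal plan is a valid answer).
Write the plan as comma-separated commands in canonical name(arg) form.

begin: at (-2,-2), heading W
1. spin(left) → at (-2,-2), heading S
2. spin(left) → at (-2,-2), heading E
3. straight(2) → at (0,-2), heading E
shorter routes all fall short; 3 is best.

spin(left), spin(left), straight(2)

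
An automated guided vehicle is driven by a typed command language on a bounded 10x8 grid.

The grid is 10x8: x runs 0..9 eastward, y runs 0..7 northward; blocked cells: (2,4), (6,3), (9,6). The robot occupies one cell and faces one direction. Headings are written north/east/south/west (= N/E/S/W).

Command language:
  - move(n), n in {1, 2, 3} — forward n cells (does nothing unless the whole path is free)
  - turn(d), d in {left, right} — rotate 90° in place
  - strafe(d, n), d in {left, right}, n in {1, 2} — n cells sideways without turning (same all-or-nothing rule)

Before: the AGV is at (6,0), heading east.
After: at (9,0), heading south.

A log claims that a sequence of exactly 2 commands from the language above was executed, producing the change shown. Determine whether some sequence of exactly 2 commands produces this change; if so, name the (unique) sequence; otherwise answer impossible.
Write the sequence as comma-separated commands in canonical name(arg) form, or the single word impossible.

key: order matters: swapping move(3) and turn(right) lands elsewhere
begin: at (6,0), heading east
[1] after move(3): at (9,0), heading east
[2] after turn(right): at (9,0), heading south
all 81 alternatives checked — unique.

move(3), turn(right)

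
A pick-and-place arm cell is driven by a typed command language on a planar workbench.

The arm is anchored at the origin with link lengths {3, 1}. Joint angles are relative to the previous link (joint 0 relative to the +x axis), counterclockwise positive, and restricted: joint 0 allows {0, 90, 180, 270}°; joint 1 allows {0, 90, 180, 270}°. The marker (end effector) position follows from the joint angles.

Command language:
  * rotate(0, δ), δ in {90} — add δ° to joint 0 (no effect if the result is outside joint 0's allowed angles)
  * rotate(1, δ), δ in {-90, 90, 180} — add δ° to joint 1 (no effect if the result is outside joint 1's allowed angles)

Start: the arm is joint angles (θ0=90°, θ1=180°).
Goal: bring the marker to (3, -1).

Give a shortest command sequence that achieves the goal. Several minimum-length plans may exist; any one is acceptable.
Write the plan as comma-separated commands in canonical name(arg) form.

from: joint angles (θ0=90°, θ1=180°)
1. rotate(1, 90) → joint angles (θ0=90°, θ1=270°)
2. rotate(0, 90) → joint angles (θ0=180°, θ1=270°)
3. rotate(0, 90) → joint angles (θ0=270°, θ1=270°)
4. rotate(0, 90) → joint angles (θ0=0°, θ1=270°)
nothing shorter than 4 reaches the goal.

rotate(1, 90), rotate(0, 90), rotate(0, 90), rotate(0, 90)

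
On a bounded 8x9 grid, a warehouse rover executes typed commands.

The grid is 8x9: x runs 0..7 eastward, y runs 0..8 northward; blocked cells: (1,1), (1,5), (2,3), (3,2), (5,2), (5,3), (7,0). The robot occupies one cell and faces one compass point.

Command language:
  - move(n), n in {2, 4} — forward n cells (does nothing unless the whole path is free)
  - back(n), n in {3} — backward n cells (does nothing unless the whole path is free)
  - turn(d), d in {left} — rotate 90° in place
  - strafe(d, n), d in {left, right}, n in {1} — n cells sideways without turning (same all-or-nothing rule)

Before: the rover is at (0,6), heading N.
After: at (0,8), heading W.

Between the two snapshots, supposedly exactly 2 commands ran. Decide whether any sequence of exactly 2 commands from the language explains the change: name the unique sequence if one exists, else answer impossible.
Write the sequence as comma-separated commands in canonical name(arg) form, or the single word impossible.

key: cell and facing (now W) both changed — the 2 commands mix motion and turning
initial: at (0,6), heading N
1. move(2) → at (0,8), heading N
2. turn(left) → at (0,8), heading W
uniquely the one of 36 2-step routes that fits.

move(2), turn(left)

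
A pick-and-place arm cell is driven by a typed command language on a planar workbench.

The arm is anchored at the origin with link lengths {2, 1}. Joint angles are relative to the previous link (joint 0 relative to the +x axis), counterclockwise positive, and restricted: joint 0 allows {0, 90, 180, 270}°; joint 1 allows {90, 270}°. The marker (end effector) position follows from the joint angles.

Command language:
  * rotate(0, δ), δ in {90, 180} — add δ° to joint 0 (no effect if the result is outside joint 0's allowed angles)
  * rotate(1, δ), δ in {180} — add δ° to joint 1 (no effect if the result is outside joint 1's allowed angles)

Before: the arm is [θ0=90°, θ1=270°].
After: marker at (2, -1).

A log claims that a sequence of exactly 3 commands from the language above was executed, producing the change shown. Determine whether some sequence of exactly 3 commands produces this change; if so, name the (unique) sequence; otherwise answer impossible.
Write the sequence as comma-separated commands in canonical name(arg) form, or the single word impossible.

rotate(0, 90), rotate(0, 90), rotate(0, 90)

start: [θ0=90°, θ1=270°]
1. rotate(0, 90) → [θ0=180°, θ1=270°]
2. rotate(0, 90) → [θ0=270°, θ1=270°]
3. rotate(0, 90) → [θ0=0°, θ1=270°]
uniquely the one of 27 3-step routes that fits.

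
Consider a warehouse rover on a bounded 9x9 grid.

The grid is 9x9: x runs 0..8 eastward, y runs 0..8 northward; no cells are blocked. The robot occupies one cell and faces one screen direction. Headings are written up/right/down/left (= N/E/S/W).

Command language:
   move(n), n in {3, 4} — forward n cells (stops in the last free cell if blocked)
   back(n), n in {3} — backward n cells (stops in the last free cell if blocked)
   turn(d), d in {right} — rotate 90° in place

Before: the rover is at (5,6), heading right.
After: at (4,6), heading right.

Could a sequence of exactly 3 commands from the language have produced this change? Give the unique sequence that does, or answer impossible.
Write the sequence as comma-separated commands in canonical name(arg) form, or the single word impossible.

back(3), back(3), move(4)

key: still facing E at the end — nothing in the sequence rotates
start: at (5,6), heading right
1. back(3) → at (2,6), heading right
2. back(3) → at (0,6), heading right
3. move(4) → at (4,6), heading right
no other 3-command option fits: unique.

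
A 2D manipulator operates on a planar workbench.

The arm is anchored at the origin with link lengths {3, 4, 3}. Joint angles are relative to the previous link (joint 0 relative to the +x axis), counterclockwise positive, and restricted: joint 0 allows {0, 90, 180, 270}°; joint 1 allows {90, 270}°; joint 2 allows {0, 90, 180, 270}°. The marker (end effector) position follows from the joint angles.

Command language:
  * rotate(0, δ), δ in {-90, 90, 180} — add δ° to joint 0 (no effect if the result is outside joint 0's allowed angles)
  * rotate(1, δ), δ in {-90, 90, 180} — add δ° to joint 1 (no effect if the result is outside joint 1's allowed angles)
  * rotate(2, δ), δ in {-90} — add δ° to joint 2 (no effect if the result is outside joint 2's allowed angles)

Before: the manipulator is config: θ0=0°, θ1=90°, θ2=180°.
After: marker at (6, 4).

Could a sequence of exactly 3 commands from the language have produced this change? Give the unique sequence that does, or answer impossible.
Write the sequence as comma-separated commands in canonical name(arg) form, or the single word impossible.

start: config: θ0=0°, θ1=90°, θ2=180°
step 1 (rotate(2, -90)): config: θ0=0°, θ1=90°, θ2=90°
step 2 (rotate(2, -90)): config: θ0=0°, θ1=90°, θ2=0°
step 3 (rotate(2, -90)): config: θ0=0°, θ1=90°, θ2=270°
all 343 alternatives checked — unique.

rotate(2, -90), rotate(2, -90), rotate(2, -90)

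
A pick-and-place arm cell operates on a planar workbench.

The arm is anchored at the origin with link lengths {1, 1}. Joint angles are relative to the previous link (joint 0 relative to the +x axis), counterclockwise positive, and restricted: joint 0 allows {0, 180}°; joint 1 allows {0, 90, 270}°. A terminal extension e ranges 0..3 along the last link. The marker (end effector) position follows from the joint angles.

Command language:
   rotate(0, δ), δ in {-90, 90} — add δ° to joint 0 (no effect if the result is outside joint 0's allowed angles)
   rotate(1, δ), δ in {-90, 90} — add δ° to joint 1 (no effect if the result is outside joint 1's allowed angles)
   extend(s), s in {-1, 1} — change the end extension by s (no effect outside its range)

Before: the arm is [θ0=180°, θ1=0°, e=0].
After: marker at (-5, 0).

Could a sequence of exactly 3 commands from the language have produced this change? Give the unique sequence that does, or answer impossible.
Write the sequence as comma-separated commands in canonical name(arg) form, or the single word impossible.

extend(1), extend(1), extend(1)

t0: [θ0=180°, θ1=0°, e=0]
step 1 (extend(1)): [θ0=180°, θ1=0°, e=1]
step 2 (extend(1)): [θ0=180°, θ1=0°, e=2]
step 3 (extend(1)): [θ0=180°, θ1=0°, e=3]
no rival 3-sequence matches.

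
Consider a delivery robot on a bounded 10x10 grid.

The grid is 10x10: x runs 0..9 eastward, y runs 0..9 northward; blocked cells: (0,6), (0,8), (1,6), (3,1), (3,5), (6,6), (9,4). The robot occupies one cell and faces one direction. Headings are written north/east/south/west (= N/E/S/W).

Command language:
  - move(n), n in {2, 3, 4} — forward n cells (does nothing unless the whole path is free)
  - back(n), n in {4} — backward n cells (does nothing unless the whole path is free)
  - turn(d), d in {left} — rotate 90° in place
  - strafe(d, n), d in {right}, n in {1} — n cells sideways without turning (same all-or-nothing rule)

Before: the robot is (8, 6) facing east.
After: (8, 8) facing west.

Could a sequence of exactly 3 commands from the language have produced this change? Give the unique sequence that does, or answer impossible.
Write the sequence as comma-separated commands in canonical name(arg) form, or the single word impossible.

key: cell and facing (now W) both changed — the 3 commands mix motion and turning
t0: (8, 6) facing east
1. turn(left) → (8, 6) facing north
2. move(2) → (8, 8) facing north
3. turn(left) → (8, 8) facing west
uniquely the one of 216 3-step routes that fits.

turn(left), move(2), turn(left)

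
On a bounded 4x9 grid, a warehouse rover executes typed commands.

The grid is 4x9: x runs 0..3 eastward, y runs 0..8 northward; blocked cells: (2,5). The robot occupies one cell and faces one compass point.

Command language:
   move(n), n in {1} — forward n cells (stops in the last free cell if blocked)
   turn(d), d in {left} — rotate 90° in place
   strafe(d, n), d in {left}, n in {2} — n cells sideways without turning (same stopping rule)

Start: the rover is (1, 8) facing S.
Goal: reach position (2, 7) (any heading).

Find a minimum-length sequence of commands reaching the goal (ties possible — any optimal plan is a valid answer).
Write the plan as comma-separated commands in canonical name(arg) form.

move(1), turn(left), move(1)

t0: (1, 8) facing S
[1] after move(1): (1, 7) facing S
[2] after turn(left): (1, 7) facing E
[3] after move(1): (2, 7) facing E
no 2-step plan works, so 3 is optimal.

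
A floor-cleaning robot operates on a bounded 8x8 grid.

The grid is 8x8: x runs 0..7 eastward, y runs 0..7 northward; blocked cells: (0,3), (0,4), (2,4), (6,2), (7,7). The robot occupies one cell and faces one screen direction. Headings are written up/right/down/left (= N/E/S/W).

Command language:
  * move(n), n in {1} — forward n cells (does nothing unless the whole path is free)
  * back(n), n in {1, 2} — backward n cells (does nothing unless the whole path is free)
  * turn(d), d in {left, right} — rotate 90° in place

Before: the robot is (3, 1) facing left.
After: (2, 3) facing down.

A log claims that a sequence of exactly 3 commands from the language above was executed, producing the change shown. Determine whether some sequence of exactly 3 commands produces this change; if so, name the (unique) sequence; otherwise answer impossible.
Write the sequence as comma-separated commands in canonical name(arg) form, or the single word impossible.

key: running back(2) before move(1) would end elsewhere — order is forced
initial: (3, 1) facing left
t=1 move(1) ⇒ (2, 1) facing left
t=2 turn(left) ⇒ (2, 1) facing down
t=3 back(2) ⇒ (2, 3) facing down
no rival 3-sequence matches.

move(1), turn(left), back(2)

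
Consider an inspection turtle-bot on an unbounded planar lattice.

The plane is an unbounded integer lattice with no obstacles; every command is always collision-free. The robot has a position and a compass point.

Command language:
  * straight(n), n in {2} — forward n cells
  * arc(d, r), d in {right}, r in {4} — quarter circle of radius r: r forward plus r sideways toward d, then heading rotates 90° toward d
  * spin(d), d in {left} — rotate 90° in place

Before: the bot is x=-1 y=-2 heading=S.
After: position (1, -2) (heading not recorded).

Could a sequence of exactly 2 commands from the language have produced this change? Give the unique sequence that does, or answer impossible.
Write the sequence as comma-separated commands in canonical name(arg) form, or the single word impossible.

key: running straight(2) before spin(left) would end elsewhere — order is forced
from: x=-1 y=-2 heading=S
t=1 spin(left) ⇒ x=-1 y=-2 heading=E
t=2 straight(2) ⇒ x=1 y=-2 heading=E
no other 2-command option fits: unique.

spin(left), straight(2)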